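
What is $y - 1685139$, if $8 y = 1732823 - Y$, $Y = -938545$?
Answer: $-1351218$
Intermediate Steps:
$y = 333921$ ($y = \frac{1732823 - -938545}{8} = \frac{1732823 + 938545}{8} = \frac{1}{8} \cdot 2671368 = 333921$)
$y - 1685139 = 333921 - 1685139 = -1351218$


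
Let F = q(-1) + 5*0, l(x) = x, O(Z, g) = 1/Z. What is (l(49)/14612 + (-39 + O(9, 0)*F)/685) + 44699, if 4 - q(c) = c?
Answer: 4026614369353/90082980 ≈ 44699.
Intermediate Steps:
q(c) = 4 - c
F = 5 (F = (4 - 1*(-1)) + 5*0 = (4 + 1) + 0 = 5 + 0 = 5)
(l(49)/14612 + (-39 + O(9, 0)*F)/685) + 44699 = (49/14612 + (-39 + 5/9)/685) + 44699 = (49*(1/14612) + (-39 + (1/9)*5)*(1/685)) + 44699 = (49/14612 + (-39 + 5/9)*(1/685)) + 44699 = (49/14612 - 346/9*1/685) + 44699 = (49/14612 - 346/6165) + 44699 = -4753667/90082980 + 44699 = 4026614369353/90082980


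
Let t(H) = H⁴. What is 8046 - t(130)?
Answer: -285601954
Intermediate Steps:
8046 - t(130) = 8046 - 1*130⁴ = 8046 - 1*285610000 = 8046 - 285610000 = -285601954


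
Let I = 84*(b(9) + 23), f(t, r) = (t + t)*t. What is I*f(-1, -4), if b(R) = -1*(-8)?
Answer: 5208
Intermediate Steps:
b(R) = 8
f(t, r) = 2*t² (f(t, r) = (2*t)*t = 2*t²)
I = 2604 (I = 84*(8 + 23) = 84*31 = 2604)
I*f(-1, -4) = 2604*(2*(-1)²) = 2604*(2*1) = 2604*2 = 5208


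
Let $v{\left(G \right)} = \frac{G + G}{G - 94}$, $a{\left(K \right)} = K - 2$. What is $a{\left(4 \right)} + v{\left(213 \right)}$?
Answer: $\frac{664}{119} \approx 5.5798$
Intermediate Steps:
$a{\left(K \right)} = -2 + K$
$v{\left(G \right)} = \frac{2 G}{-94 + G}$
$a{\left(4 \right)} + v{\left(213 \right)} = \left(-2 + 4\right) + 2 \cdot 213 \frac{1}{-94 + 213} = 2 + 2 \cdot 213 \cdot \frac{1}{119} = 2 + \frac{426}{119} = \frac{664}{119}$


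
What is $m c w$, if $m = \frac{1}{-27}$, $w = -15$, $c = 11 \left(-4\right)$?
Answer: $- \frac{220}{9} \approx -24.444$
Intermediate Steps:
$c = -44$
$m = - \frac{1}{27} \approx -0.037037$
$m c w = \left(- \frac{1}{27}\right) \left(-44\right) \left(-15\right) = \frac{44}{27} \left(-15\right) = - \frac{220}{9}$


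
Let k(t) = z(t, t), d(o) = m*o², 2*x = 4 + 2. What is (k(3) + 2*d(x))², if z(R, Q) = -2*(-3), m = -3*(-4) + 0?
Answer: 49284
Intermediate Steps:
x = 3 (x = (4 + 2)/2 = (½)*6 = 3)
m = 12 (m = 12 + 0 = 12)
d(o) = 12*o²
z(R, Q) = 6
k(t) = 6
(k(3) + 2*d(x))² = (6 + 2*(12*3²))² = (6 + 2*(12*9))² = (6 + 2*108)² = (6 + 216)² = 222² = 49284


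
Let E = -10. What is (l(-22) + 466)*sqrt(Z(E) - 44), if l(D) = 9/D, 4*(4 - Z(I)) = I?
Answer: 51215*I*sqrt(6)/44 ≈ 2851.1*I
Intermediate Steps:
Z(I) = 4 - I/4
(l(-22) + 466)*sqrt(Z(E) - 44) = (9/(-22) + 466)*sqrt((4 - 1/4*(-10)) - 44) = (9*(-1/22) + 466)*sqrt((4 + 5/2) - 44) = (-9/22 + 466)*sqrt(13/2 - 44) = 10243*sqrt(-75/2)/22 = 10243*(5*I*sqrt(6)/2)/22 = 51215*I*sqrt(6)/44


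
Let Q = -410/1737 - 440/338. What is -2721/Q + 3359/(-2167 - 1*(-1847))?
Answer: 25408611479/14445760 ≈ 1758.9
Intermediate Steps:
Q = -451430/293553 (Q = -410*1/1737 - 440*1/338 = -410/1737 - 220/169 = -451430/293553 ≈ -1.5378)
-2721/Q + 3359/(-2167 - 1*(-1847)) = -2721/(-451430/293553) + 3359/(-2167 - 1*(-1847)) = -2721*(-293553/451430) + 3359/(-2167 + 1847) = 798757713/451430 + 3359/(-320) = 798757713/451430 + 3359*(-1/320) = 798757713/451430 - 3359/320 = 25408611479/14445760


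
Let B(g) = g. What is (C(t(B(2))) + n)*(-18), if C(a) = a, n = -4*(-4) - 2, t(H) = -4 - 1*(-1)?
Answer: -198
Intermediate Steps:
t(H) = -3 (t(H) = -4 + 1 = -3)
n = 14 (n = 16 - 2 = 14)
(C(t(B(2))) + n)*(-18) = (-3 + 14)*(-18) = 11*(-18) = -198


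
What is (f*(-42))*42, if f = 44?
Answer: -77616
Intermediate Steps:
(f*(-42))*42 = (44*(-42))*42 = -1848*42 = -77616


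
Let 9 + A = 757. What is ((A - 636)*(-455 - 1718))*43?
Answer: -10465168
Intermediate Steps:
A = 748 (A = -9 + 757 = 748)
((A - 636)*(-455 - 1718))*43 = ((748 - 636)*(-455 - 1718))*43 = (112*(-2173))*43 = -243376*43 = -10465168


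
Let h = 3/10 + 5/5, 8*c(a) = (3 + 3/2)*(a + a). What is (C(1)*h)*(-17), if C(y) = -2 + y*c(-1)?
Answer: 1105/16 ≈ 69.063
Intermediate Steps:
c(a) = 9*a/8 (c(a) = ((3 + 3/2)*(a + a))/8 = ((3 + 3*(½))*(2*a))/8 = ((3 + 3/2)*(2*a))/8 = (9*(2*a)/2)/8 = (9*a)/8 = 9*a/8)
h = 13/10 (h = 3*(⅒) + 5*(⅕) = 3/10 + 1 = 13/10 ≈ 1.3000)
C(y) = -2 - 9*y/8 (C(y) = -2 + y*((9/8)*(-1)) = -2 + y*(-9/8) = -2 - 9*y/8)
(C(1)*h)*(-17) = ((-2 - 9/8*1)*(13/10))*(-17) = ((-2 - 9/8)*(13/10))*(-17) = -25/8*13/10*(-17) = -65/16*(-17) = 1105/16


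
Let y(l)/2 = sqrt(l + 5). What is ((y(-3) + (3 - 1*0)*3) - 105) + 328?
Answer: 232 + 2*sqrt(2) ≈ 234.83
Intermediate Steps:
y(l) = 2*sqrt(5 + l) (y(l) = 2*sqrt(l + 5) = 2*sqrt(5 + l))
((y(-3) + (3 - 1*0)*3) - 105) + 328 = ((2*sqrt(5 - 3) + (3 - 1*0)*3) - 105) + 328 = ((2*sqrt(2) + (3 + 0)*3) - 105) + 328 = ((2*sqrt(2) + 3*3) - 105) + 328 = ((2*sqrt(2) + 9) - 105) + 328 = ((9 + 2*sqrt(2)) - 105) + 328 = (-96 + 2*sqrt(2)) + 328 = 232 + 2*sqrt(2)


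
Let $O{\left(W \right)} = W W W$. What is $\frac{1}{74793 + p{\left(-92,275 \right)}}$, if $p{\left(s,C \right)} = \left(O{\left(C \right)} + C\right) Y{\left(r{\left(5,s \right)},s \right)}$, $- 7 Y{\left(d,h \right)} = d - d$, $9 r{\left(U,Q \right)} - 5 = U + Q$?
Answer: $\frac{1}{74793} \approx 1.337 \cdot 10^{-5}$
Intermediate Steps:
$O{\left(W \right)} = W^{3}$ ($O{\left(W \right)} = W^{2} W = W^{3}$)
$r{\left(U,Q \right)} = \frac{5}{9} + \frac{Q}{9} + \frac{U}{9}$ ($r{\left(U,Q \right)} = \frac{5}{9} + \frac{U + Q}{9} = \frac{5}{9} + \frac{Q + U}{9} = \frac{5}{9} + \left(\frac{Q}{9} + \frac{U}{9}\right) = \frac{5}{9} + \frac{Q}{9} + \frac{U}{9}$)
$Y{\left(d,h \right)} = 0$ ($Y{\left(d,h \right)} = - \frac{d - d}{7} = \left(- \frac{1}{7}\right) 0 = 0$)
$p{\left(s,C \right)} = 0$ ($p{\left(s,C \right)} = \left(C^{3} + C\right) 0 = \left(C + C^{3}\right) 0 = 0$)
$\frac{1}{74793 + p{\left(-92,275 \right)}} = \frac{1}{74793 + 0} = \frac{1}{74793}$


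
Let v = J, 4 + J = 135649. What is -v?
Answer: -135645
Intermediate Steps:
J = 135645 (J = -4 + 135649 = 135645)
v = 135645
-v = -1*135645 = -135645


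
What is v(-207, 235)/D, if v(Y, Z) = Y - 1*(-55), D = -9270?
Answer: 76/4635 ≈ 0.016397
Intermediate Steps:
v(Y, Z) = 55 + Y (v(Y, Z) = Y + 55 = 55 + Y)
v(-207, 235)/D = (55 - 207)/(-9270) = -152*(-1/9270) = 76/4635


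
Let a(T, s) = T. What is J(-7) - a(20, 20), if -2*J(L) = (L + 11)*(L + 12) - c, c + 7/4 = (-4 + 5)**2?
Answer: -243/8 ≈ -30.375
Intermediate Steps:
c = -3/4 (c = -7/4 + (-4 + 5)**2 = -7/4 + 1**2 = -7/4 + 1 = -3/4 ≈ -0.75000)
J(L) = -3/8 - (11 + L)*(12 + L)/2 (J(L) = -((L + 11)*(L + 12) - 1*(-3/4))/2 = -((11 + L)*(12 + L) + 3/4)/2 = -(3/4 + (11 + L)*(12 + L))/2 = -3/8 - (11 + L)*(12 + L)/2)
J(-7) - a(20, 20) = (-531/8 - 23/2*(-7) - 1/2*(-7)**2) - 1*20 = (-531/8 + 161/2 - 1/2*49) - 20 = (-531/8 + 161/2 - 49/2) - 20 = -83/8 - 20 = -243/8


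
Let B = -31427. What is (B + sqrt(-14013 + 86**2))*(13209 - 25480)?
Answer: 385640717 - 12271*I*sqrt(6617) ≈ 3.8564e+8 - 9.9818e+5*I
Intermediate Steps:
(B + sqrt(-14013 + 86**2))*(13209 - 25480) = (-31427 + sqrt(-14013 + 86**2))*(13209 - 25480) = (-31427 + sqrt(-14013 + 7396))*(-12271) = (-31427 + sqrt(-6617))*(-12271) = (-31427 + I*sqrt(6617))*(-12271) = 385640717 - 12271*I*sqrt(6617)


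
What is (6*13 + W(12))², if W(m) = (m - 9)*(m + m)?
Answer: 22500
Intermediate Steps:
W(m) = 2*m*(-9 + m) (W(m) = (-9 + m)*(2*m) = 2*m*(-9 + m))
(6*13 + W(12))² = (6*13 + 2*12*(-9 + 12))² = (78 + 2*12*3)² = (78 + 72)² = 150² = 22500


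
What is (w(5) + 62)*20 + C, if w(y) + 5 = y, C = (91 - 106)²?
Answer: 1465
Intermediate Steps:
C = 225 (C = (-15)² = 225)
w(y) = -5 + y
(w(5) + 62)*20 + C = ((-5 + 5) + 62)*20 + 225 = (0 + 62)*20 + 225 = 62*20 + 225 = 1240 + 225 = 1465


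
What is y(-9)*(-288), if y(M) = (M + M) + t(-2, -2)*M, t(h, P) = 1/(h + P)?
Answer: 4536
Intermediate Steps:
t(h, P) = 1/(P + h)
y(M) = 7*M/4 (y(M) = (M + M) + M/(-2 - 2) = 2*M + M/(-4) = 2*M - M/4 = 7*M/4)
y(-9)*(-288) = ((7/4)*(-9))*(-288) = -63/4*(-288) = 4536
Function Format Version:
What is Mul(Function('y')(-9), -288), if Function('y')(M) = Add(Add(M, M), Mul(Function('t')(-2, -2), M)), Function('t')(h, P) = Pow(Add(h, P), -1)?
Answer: 4536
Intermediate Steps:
Function('t')(h, P) = Pow(Add(P, h), -1)
Function('y')(M) = Mul(Rational(7, 4), M) (Function('y')(M) = Add(Add(M, M), Mul(Pow(Add(-2, -2), -1), M)) = Add(Mul(2, M), Mul(Pow(-4, -1), M)) = Add(Mul(2, M), Mul(Rational(-1, 4), M)) = Mul(Rational(7, 4), M))
Mul(Function('y')(-9), -288) = Mul(Mul(Rational(7, 4), -9), -288) = Mul(Rational(-63, 4), -288) = 4536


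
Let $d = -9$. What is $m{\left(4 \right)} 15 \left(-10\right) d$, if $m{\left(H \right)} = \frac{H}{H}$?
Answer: $1350$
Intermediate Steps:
$m{\left(H \right)} = 1$
$m{\left(4 \right)} 15 \left(-10\right) d = 1 \cdot 15 \left(-10\right) \left(-9\right) = 15 \left(-10\right) \left(-9\right) = \left(-150\right) \left(-9\right) = 1350$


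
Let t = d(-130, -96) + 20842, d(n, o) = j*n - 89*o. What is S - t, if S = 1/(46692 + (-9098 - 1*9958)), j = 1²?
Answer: -808518815/27636 ≈ -29256.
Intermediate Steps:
j = 1
d(n, o) = n - 89*o (d(n, o) = 1*n - 89*o = n - 89*o)
S = 1/27636 (S = 1/(46692 + (-9098 - 9958)) = 1/(46692 - 19056) = 1/27636 ≈ 3.6185e-5)
t = 29256 (t = (-130 - 89*(-96)) + 20842 = (-130 + 8544) + 20842 = 8414 + 20842 = 29256)
S - t = 1/27636 - 1*29256 = 1/27636 - 29256 = -808518815/27636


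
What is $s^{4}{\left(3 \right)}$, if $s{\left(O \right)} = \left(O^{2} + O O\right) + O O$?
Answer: $531441$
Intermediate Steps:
$s{\left(O \right)} = 3 O^{2}$ ($s{\left(O \right)} = \left(O^{2} + O^{2}\right) + O^{2} = 2 O^{2} + O^{2} = 3 O^{2}$)
$s^{4}{\left(3 \right)} = \left(3 \cdot 3^{2}\right)^{4} = \left(3 \cdot 9\right)^{4} = 27^{4} = 531441$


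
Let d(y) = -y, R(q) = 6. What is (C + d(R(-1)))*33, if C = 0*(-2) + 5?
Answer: -33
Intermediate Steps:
C = 5 (C = 0 + 5 = 5)
(C + d(R(-1)))*33 = (5 - 1*6)*33 = (5 - 6)*33 = -1*33 = -33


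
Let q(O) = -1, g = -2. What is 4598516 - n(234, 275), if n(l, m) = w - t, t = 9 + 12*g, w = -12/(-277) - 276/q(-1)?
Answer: 1273708313/277 ≈ 4.5982e+6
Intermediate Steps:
w = 76464/277 (w = -12/(-277) - 276/(-1) = -12*(-1/277) - 276*(-1) = 12/277 + 276 = 76464/277 ≈ 276.04)
t = -15 (t = 9 + 12*(-2) = 9 - 24 = -15)
n(l, m) = 80619/277 (n(l, m) = 76464/277 - 1*(-15) = 76464/277 + 15 = 80619/277)
4598516 - n(234, 275) = 4598516 - 1*80619/277 = 4598516 - 80619/277 = 1273708313/277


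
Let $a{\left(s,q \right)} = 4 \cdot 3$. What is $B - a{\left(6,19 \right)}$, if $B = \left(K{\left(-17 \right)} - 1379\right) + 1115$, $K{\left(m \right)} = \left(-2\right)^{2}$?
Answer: $-272$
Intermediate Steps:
$a{\left(s,q \right)} = 12$
$K{\left(m \right)} = 4$
$B = -260$ ($B = \left(4 - 1379\right) + 1115 = -1375 + 1115 = -260$)
$B - a{\left(6,19 \right)} = -260 - 12 = -272$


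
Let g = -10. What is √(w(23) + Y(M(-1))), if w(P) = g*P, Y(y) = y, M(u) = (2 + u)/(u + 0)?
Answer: I*√231 ≈ 15.199*I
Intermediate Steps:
M(u) = (2 + u)/u
w(P) = -10*P
√(w(23) + Y(M(-1))) = √(-10*23 + (2 - 1)/(-1)) = √(-230 - 1*1) = √(-230 - 1) = √(-231) = I*√231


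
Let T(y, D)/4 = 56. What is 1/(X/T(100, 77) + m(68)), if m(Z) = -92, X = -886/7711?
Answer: -863632/79454587 ≈ -0.010870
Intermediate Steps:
T(y, D) = 224 (T(y, D) = 4*56 = 224)
X = -886/7711 (X = -886*1/7711 = -886/7711 ≈ -0.11490)
1/(X/T(100, 77) + m(68)) = 1/(-886/7711/224 - 92) = 1/(-886/7711*1/224 - 92) = 1/(-443/863632 - 92) = 1/(-79454587/863632) = -863632/79454587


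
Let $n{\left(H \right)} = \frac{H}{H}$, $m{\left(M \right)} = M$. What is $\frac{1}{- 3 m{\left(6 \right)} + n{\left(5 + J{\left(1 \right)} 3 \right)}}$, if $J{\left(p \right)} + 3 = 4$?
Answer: $- \frac{1}{17} \approx -0.058824$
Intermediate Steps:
$J{\left(p \right)} = 1$ ($J{\left(p \right)} = -3 + 4 = 1$)
$n{\left(H \right)} = 1$
$\frac{1}{- 3 m{\left(6 \right)} + n{\left(5 + J{\left(1 \right)} 3 \right)}} = \frac{1}{\left(-3\right) 6 + 1} = \frac{1}{-18 + 1} = \frac{1}{-17} = - \frac{1}{17}$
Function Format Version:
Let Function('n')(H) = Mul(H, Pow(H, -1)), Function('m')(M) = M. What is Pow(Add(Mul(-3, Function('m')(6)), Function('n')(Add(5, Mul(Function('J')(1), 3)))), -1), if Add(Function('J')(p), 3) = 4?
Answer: Rational(-1, 17) ≈ -0.058824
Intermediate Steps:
Function('J')(p) = 1 (Function('J')(p) = Add(-3, 4) = 1)
Function('n')(H) = 1
Pow(Add(Mul(-3, Function('m')(6)), Function('n')(Add(5, Mul(Function('J')(1), 3)))), -1) = Pow(Add(Mul(-3, 6), 1), -1) = Pow(Add(-18, 1), -1) = Pow(-17, -1) = Rational(-1, 17)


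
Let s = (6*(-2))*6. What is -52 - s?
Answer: 20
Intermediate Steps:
s = -72 (s = -12*6 = -72)
-52 - s = -52 - 1*(-72) = -52 + 72 = 20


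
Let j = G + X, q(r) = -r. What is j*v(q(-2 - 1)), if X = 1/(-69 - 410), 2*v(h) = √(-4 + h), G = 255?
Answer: 61072*I/479 ≈ 127.5*I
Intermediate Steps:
v(h) = √(-4 + h)/2
X = -1/479 (X = 1/(-479) = -1/479 ≈ -0.0020877)
j = 122144/479 (j = 255 - 1/479 = 122144/479 ≈ 255.00)
j*v(q(-2 - 1)) = 122144*(√(-4 - (-2 - 1))/2)/479 = 122144*(√(-4 - 1*(-3))/2)/479 = 122144*(√(-4 + 3)/2)/479 = 122144*(√(-1)/2)/479 = 122144*(I/2)/479 = 61072*I/479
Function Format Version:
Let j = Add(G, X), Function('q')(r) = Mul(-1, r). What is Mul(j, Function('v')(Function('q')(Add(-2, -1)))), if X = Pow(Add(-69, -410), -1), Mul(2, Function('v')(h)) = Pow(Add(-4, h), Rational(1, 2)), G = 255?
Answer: Mul(Rational(61072, 479), I) ≈ Mul(127.50, I)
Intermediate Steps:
Function('v')(h) = Mul(Rational(1, 2), Pow(Add(-4, h), Rational(1, 2)))
X = Rational(-1, 479) (X = Pow(-479, -1) = Rational(-1, 479) ≈ -0.0020877)
j = Rational(122144, 479) (j = Add(255, Rational(-1, 479)) = Rational(122144, 479) ≈ 255.00)
Mul(j, Function('v')(Function('q')(Add(-2, -1)))) = Mul(Rational(122144, 479), Mul(Rational(1, 2), Pow(Add(-4, Mul(-1, Add(-2, -1))), Rational(1, 2)))) = Mul(Rational(122144, 479), Mul(Rational(1, 2), Pow(Add(-4, Mul(-1, -3)), Rational(1, 2)))) = Mul(Rational(122144, 479), Mul(Rational(1, 2), Pow(Add(-4, 3), Rational(1, 2)))) = Mul(Rational(122144, 479), Mul(Rational(1, 2), Pow(-1, Rational(1, 2)))) = Mul(Rational(122144, 479), Mul(Rational(1, 2), I)) = Mul(Rational(61072, 479), I)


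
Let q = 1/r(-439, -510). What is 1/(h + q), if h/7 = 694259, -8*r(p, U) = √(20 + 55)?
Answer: 364485975/1771333679622611 + 40*√3/1771333679622611 ≈ 2.0577e-7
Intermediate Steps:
r(p, U) = -5*√3/8 (r(p, U) = -√(20 + 55)/8 = -5*√3/8)
h = 4859813 (h = 7*694259 = 4859813)
q = -8*√3/15 (q = 1/(-5*√3/8) = -8*√3/15 ≈ -0.92376)
1/(h + q) = 1/(4859813 - 8*√3/15)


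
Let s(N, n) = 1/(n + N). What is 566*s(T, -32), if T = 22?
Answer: -283/5 ≈ -56.600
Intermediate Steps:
s(N, n) = 1/(N + n)
566*s(T, -32) = 566/(22 - 32) = 566/(-10) = 566*(-⅒) = -283/5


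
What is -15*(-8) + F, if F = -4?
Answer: 116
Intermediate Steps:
-15*(-8) + F = -15*(-8) - 4 = 120 - 4 = 116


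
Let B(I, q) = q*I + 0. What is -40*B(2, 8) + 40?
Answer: -600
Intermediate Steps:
B(I, q) = I*q (B(I, q) = I*q + 0 = I*q)
-40*B(2, 8) + 40 = -80*8 + 40 = -40*16 + 40 = -640 + 40 = -600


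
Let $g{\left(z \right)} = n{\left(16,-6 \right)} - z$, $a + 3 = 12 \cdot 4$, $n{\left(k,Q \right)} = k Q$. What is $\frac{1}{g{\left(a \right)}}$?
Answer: $- \frac{1}{141} \approx -0.0070922$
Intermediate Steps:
$n{\left(k,Q \right)} = Q k$
$a = 45$ ($a = -3 + 12 \cdot 4 = -3 + 48 = 45$)
$g{\left(z \right)} = -96 - z$ ($g{\left(z \right)} = \left(-6\right) 16 - z = -96 - z$)
$\frac{1}{g{\left(a \right)}} = \frac{1}{-96 - 45} = \frac{1}{-141} = - \frac{1}{141}$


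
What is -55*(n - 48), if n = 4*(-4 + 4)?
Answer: 2640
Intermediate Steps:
n = 0 (n = 4*0 = 0)
-55*(n - 48) = -55*(0 - 48) = -55*(-48) = 2640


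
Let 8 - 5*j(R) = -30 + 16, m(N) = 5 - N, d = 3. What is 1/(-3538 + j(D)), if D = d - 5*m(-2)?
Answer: -5/17668 ≈ -0.00028300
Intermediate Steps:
D = -32 (D = 3 - 5*(5 - 1*(-2)) = 3 - 5*(5 + 2) = 3 - 5*7 = 3 - 35 = -32)
j(R) = 22/5 (j(R) = 8/5 - (-30 + 16)/5 = 8/5 - ⅕*(-14) = 8/5 + 14/5 = 22/5)
1/(-3538 + j(D)) = 1/(-3538 + 22/5) = 1/(-17668/5) = -5/17668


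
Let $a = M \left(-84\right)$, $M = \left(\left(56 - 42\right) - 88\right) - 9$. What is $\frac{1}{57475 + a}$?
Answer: $\frac{1}{64447} \approx 1.5517 \cdot 10^{-5}$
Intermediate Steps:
$M = -83$ ($M = \left(14 - 88\right) + \left(-34 + 25\right) = -74 - 9 = -83$)
$a = 6972$ ($a = \left(-83\right) \left(-84\right) = 6972$)
$\frac{1}{57475 + a} = \frac{1}{57475 + 6972} = \frac{1}{64447}$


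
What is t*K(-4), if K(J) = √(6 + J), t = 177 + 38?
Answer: 215*√2 ≈ 304.06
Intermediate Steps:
t = 215
t*K(-4) = 215*√(6 - 4) = 215*√2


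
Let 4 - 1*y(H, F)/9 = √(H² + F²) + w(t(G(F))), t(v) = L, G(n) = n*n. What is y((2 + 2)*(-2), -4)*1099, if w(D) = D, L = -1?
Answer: 49455 - 39564*√5 ≈ -39013.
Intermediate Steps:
G(n) = n²
t(v) = -1
y(H, F) = 45 - 9*√(F² + H²) (y(H, F) = 36 - 9*(√(H² + F²) - 1) = 36 - 9*(√(F² + H²) - 1) = 36 - 9*(-1 + √(F² + H²)) = 36 + (9 - 9*√(F² + H²)) = 45 - 9*√(F² + H²))
y((2 + 2)*(-2), -4)*1099 = (45 - 9*√((-4)² + ((2 + 2)*(-2))²))*1099 = (45 - 9*√(16 + (4*(-2))²))*1099 = (45 - 9*√(16 + (-8)²))*1099 = (45 - 9*√(16 + 64))*1099 = (45 - 36*√5)*1099 = 49455 - 39564*√5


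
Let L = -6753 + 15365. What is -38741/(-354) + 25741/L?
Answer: 171374903/1524324 ≈ 112.43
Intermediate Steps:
L = 8612
-38741/(-354) + 25741/L = -38741/(-354) + 25741/8612 = -38741*(-1/354) + 25741*(1/8612) = 38741/354 + 25741/8612 = 171374903/1524324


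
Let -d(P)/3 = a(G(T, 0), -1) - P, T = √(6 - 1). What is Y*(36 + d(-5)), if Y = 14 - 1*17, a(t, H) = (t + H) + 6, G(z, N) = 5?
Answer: 27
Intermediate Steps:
T = √5 ≈ 2.2361
a(t, H) = 6 + H + t (a(t, H) = (H + t) + 6 = 6 + H + t)
Y = -3 (Y = 14 - 17 = -3)
d(P) = -30 + 3*P (d(P) = -3*((6 - 1 + 5) - P) = -3*(10 - P) = -30 + 3*P)
Y*(36 + d(-5)) = -3*(36 + (-30 + 3*(-5))) = -3*(36 + (-30 - 15)) = -3*(36 - 45) = -3*(-9) = 27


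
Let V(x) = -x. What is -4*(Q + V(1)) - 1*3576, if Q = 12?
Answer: -3620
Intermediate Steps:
-4*(Q + V(1)) - 1*3576 = -4*(12 - 1*1) - 1*3576 = -4*(12 - 1) - 3576 = -4*11 - 3576 = -44 - 3576 = -3620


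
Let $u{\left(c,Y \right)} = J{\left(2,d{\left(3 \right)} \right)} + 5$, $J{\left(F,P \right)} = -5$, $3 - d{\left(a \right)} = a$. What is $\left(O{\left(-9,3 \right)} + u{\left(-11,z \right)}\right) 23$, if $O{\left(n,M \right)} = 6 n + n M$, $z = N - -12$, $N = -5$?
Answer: $-1863$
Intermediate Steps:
$d{\left(a \right)} = 3 - a$
$z = 7$ ($z = -5 - -12 = -5 + 12 = 7$)
$O{\left(n,M \right)} = 6 n + M n$
$u{\left(c,Y \right)} = 0$ ($u{\left(c,Y \right)} = -5 + 5 = 0$)
$\left(O{\left(-9,3 \right)} + u{\left(-11,z \right)}\right) 23 = \left(- 9 \left(6 + 3\right) + 0\right) 23 = \left(\left(-9\right) 9 + 0\right) 23 = \left(-81 + 0\right) 23 = \left(-81\right) 23 = -1863$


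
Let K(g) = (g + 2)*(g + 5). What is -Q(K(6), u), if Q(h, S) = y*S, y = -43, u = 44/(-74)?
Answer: -946/37 ≈ -25.568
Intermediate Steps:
u = -22/37 (u = 44*(-1/74) = -22/37 ≈ -0.59459)
K(g) = (2 + g)*(5 + g)
Q(h, S) = -43*S
-Q(K(6), u) = -(-43)*(-22)/37 = -1*946/37 = -946/37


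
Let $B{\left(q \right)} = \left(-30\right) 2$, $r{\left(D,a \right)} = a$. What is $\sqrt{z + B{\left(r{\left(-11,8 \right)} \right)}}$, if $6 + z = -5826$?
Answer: $2 i \sqrt{1473} \approx 76.759 i$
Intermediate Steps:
$z = -5832$ ($z = -6 - 5826 = -5832$)
$B{\left(q \right)} = -60$
$\sqrt{z + B{\left(r{\left(-11,8 \right)} \right)}} = \sqrt{-5832 - 60} = \sqrt{-5892} = 2 i \sqrt{1473}$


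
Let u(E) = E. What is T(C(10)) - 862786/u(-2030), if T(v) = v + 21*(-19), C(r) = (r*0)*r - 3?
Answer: 23363/1015 ≈ 23.018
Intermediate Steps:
C(r) = -3 (C(r) = 0*r - 3 = 0 - 3 = -3)
T(v) = -399 + v (T(v) = v - 399 = -399 + v)
T(C(10)) - 862786/u(-2030) = (-399 - 3) - 862786/(-2030) = -402 - 862786*(-1/2030) = -402 + 431393/1015 = 23363/1015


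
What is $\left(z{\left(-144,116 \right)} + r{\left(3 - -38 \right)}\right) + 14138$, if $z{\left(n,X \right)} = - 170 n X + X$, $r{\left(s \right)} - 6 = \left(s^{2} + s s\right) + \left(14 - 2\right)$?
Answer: $2857314$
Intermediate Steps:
$r{\left(s \right)} = 18 + 2 s^{2}$ ($r{\left(s \right)} = 6 + \left(\left(s^{2} + s s\right) + \left(14 - 2\right)\right) = 6 + \left(\left(s^{2} + s^{2}\right) + 12\right) = 6 + \left(2 s^{2} + 12\right) = 6 + \left(12 + 2 s^{2}\right) = 18 + 2 s^{2}$)
$z{\left(n,X \right)} = X - 170 X n$ ($z{\left(n,X \right)} = - 170 X n + X = X - 170 X n$)
$\left(z{\left(-144,116 \right)} + r{\left(3 - -38 \right)}\right) + 14138 = \left(116 \left(1 - -24480\right) + \left(18 + 2 \left(3 - -38\right)^{2}\right)\right) + 14138 = \left(116 \left(1 + 24480\right) + \left(18 + 2 \left(3 + 38\right)^{2}\right)\right) + 14138 = \left(116 \cdot 24481 + \left(18 + 2 \cdot 41^{2}\right)\right) + 14138 = \left(2839796 + \left(18 + 2 \cdot 1681\right)\right) + 14138 = \left(2839796 + \left(18 + 3362\right)\right) + 14138 = \left(2839796 + 3380\right) + 14138 = 2843176 + 14138 = 2857314$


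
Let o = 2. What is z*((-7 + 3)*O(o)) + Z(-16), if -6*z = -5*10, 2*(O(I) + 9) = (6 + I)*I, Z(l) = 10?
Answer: 130/3 ≈ 43.333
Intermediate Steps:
O(I) = -9 + I*(6 + I)/2 (O(I) = -9 + ((6 + I)*I)/2 = -9 + (I*(6 + I))/2 = -9 + I*(6 + I)/2)
z = 25/3 (z = -(-5)*10/6 = -⅙*(-50) = 25/3 ≈ 8.3333)
z*((-7 + 3)*O(o)) + Z(-16) = 25*((-7 + 3)*(-9 + (½)*2² + 3*2))/3 + 10 = 25*(-4*(-9 + (½)*4 + 6))/3 + 10 = 25*(-4*(-9 + 2 + 6))/3 + 10 = 25*(-4*(-1))/3 + 10 = (25/3)*4 + 10 = 100/3 + 10 = 130/3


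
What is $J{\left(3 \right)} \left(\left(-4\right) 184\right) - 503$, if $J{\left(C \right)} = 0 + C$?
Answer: $-2711$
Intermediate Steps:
$J{\left(C \right)} = C$
$J{\left(3 \right)} \left(\left(-4\right) 184\right) - 503 = 3 \left(\left(-4\right) 184\right) - 503 = 3 \left(-736\right) - 503 = -2208 - 503 = -2711$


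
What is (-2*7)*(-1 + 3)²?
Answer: -56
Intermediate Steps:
(-2*7)*(-1 + 3)² = -14*2² = -14*4 = -56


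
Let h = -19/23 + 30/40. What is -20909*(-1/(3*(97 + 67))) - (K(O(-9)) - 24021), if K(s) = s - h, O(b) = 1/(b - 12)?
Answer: 953057773/39606 ≈ 24063.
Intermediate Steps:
O(b) = 1/(-12 + b)
h = -7/92 (h = -19*1/23 + 30*(1/40) = -19/23 + 3/4 = -7/92 ≈ -0.076087)
K(s) = 7/92 + s (K(s) = s - 1*(-7/92) = s + 7/92 = 7/92 + s)
-20909*(-1/(3*(97 + 67))) - (K(O(-9)) - 24021) = -20909*(-1/(3*(97 + 67))) - ((7/92 + 1/(-12 - 9)) - 24021) = -20909/((-3*164)) - ((7/92 + 1/(-21)) - 24021) = -20909/(-492) - ((7/92 - 1/21) - 24021) = -20909*(-1/492) - (55/1932 - 24021) = 20909/492 - 1*(-46408517/1932) = 20909/492 + 46408517/1932 = 953057773/39606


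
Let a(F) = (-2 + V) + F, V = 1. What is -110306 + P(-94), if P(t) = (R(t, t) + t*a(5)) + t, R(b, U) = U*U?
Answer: -101940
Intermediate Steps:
R(b, U) = U**2
a(F) = -1 + F (a(F) = (-2 + 1) + F = -1 + F)
P(t) = t**2 + 5*t (P(t) = (t**2 + t*(-1 + 5)) + t = (t**2 + t*4) + t = (t**2 + 4*t) + t = t**2 + 5*t)
-110306 + P(-94) = -110306 - 94*(5 - 94) = -110306 - 94*(-89) = -110306 + 8366 = -101940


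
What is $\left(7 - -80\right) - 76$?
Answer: $11$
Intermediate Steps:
$\left(7 - -80\right) - 76 = \left(7 + 80\right) - 76 = 87 - 76 = 11$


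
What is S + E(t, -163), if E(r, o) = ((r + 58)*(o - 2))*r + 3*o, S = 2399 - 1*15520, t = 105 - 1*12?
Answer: -2330705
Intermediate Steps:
t = 93 (t = 105 - 12 = 93)
S = -13121 (S = 2399 - 15520 = -13121)
E(r, o) = 3*o + r*(-2 + o)*(58 + r) (E(r, o) = ((58 + r)*(-2 + o))*r + 3*o = ((-2 + o)*(58 + r))*r + 3*o = r*(-2 + o)*(58 + r) + 3*o = 3*o + r*(-2 + o)*(58 + r))
S + E(t, -163) = -13121 + (-116*93 - 2*93² + 3*(-163) - 163*93² + 58*(-163)*93) = -13121 + (-10788 - 2*8649 - 489 - 163*8649 - 879222) = -13121 + (-10788 - 17298 - 489 - 1409787 - 879222) = -13121 - 2317584 = -2330705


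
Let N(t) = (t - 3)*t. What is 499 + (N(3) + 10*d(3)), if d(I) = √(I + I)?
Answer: 499 + 10*√6 ≈ 523.50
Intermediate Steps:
d(I) = √2*√I (d(I) = √(2*I) = √2*√I)
N(t) = t*(-3 + t) (N(t) = (-3 + t)*t = t*(-3 + t))
499 + (N(3) + 10*d(3)) = 499 + (3*(-3 + 3) + 10*(√2*√3)) = 499 + (3*0 + 10*√6) = 499 + (0 + 10*√6) = 499 + 10*√6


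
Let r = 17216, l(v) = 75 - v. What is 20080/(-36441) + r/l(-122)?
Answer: 623412496/7178877 ≈ 86.840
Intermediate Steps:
20080/(-36441) + r/l(-122) = 20080/(-36441) + 17216/(75 - 1*(-122)) = 20080*(-1/36441) + 17216/(75 + 122) = -20080/36441 + 17216/197 = 623412496/7178877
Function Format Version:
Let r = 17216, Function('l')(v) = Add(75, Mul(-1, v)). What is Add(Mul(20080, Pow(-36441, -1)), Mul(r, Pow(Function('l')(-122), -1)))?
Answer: Rational(623412496, 7178877) ≈ 86.840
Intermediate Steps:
Add(Mul(20080, Pow(-36441, -1)), Mul(r, Pow(Function('l')(-122), -1))) = Add(Mul(20080, Pow(-36441, -1)), Mul(17216, Pow(Add(75, Mul(-1, -122)), -1))) = Add(Mul(20080, Rational(-1, 36441)), Mul(17216, Pow(Add(75, 122), -1))) = Add(Rational(-20080, 36441), Mul(17216, Pow(197, -1))) = Add(Rational(-20080, 36441), Mul(17216, Rational(1, 197))) = Add(Rational(-20080, 36441), Rational(17216, 197)) = Rational(623412496, 7178877)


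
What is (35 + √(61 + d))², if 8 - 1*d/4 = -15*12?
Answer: (35 + √813)² ≈ 4033.9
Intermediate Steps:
d = 752 (d = 32 - (-60)*12 = 32 - 4*(-180) = 32 + 720 = 752)
(35 + √(61 + d))² = (35 + √(61 + 752))² = (35 + √813)²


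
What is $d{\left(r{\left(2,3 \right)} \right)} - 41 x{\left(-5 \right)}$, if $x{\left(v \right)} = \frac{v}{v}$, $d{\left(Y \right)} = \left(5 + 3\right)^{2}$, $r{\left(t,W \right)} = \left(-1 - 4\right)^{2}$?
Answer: $23$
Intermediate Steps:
$r{\left(t,W \right)} = 25$ ($r{\left(t,W \right)} = \left(-5\right)^{2} = 25$)
$d{\left(Y \right)} = 64$ ($d{\left(Y \right)} = 8^{2} = 64$)
$x{\left(v \right)} = 1$
$d{\left(r{\left(2,3 \right)} \right)} - 41 x{\left(-5 \right)} = 64 - 41 = 23$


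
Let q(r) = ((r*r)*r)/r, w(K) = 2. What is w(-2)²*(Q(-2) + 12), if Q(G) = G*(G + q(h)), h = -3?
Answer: -8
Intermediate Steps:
q(r) = r² (q(r) = (r²*r)/r = r³/r = r²)
Q(G) = G*(9 + G) (Q(G) = G*(G + (-3)²) = G*(G + 9) = G*(9 + G))
w(-2)²*(Q(-2) + 12) = 2²*(-2*(9 - 2) + 12) = 4*(-2*7 + 12) = 4*(-14 + 12) = 4*(-2) = -8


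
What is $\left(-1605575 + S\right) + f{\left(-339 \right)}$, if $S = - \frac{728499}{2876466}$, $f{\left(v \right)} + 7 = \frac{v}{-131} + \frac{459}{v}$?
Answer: $- \frac{163947634402477}{102111094} \approx -1.6056 \cdot 10^{6}$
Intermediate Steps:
$f{\left(v \right)} = -7 + \frac{459}{v} - \frac{v}{131}$ ($f{\left(v \right)} = -7 + \left(\frac{v}{-131} + \frac{459}{v}\right) = -7 + \left(v \left(- \frac{1}{131}\right) + \frac{459}{v}\right) = -7 - \left(- \frac{459}{v} + \frac{v}{131}\right) = -7 + \frac{459}{v} - \frac{v}{131}$)
$S = - \frac{1747}{6898}$ ($S = \left(-728499\right) \frac{1}{2876466} = - \frac{1747}{6898} \approx -0.25326$)
$\left(-1605575 + S\right) + f{\left(-339 \right)} = \left(-1605575 - \frac{1747}{6898}\right) - \left(\frac{578}{131} + \frac{153}{113}\right) = - \frac{11075258097}{6898} + \left(-7 + 459 \left(- \frac{1}{339}\right) + \frac{339}{131}\right) = - \frac{11075258097}{6898} - \frac{85357}{14803} = - \frac{163947634402477}{102111094}$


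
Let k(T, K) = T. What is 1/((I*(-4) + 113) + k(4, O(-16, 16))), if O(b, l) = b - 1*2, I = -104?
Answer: 1/533 ≈ 0.0018762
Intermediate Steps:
O(b, l) = -2 + b (O(b, l) = b - 2 = -2 + b)
1/((I*(-4) + 113) + k(4, O(-16, 16))) = 1/((-104*(-4) + 113) + 4) = 1/((416 + 113) + 4) = 1/(529 + 4) = 1/533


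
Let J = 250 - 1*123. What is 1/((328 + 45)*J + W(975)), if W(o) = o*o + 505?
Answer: 1/998501 ≈ 1.0015e-6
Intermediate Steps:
J = 127 (J = 250 - 123 = 127)
W(o) = 505 + o**2 (W(o) = o**2 + 505 = 505 + o**2)
1/((328 + 45)*J + W(975)) = 1/((328 + 45)*127 + (505 + 975**2)) = 1/(373*127 + (505 + 950625)) = 1/(47371 + 951130) = 1/998501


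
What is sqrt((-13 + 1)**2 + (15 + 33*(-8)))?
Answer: I*sqrt(105) ≈ 10.247*I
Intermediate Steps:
sqrt((-13 + 1)**2 + (15 + 33*(-8))) = sqrt((-12)**2 + (15 - 264)) = sqrt(144 - 249) = sqrt(-105) = I*sqrt(105)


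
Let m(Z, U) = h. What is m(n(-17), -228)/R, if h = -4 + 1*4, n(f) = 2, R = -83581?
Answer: 0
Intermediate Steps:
h = 0 (h = -4 + 4 = 0)
m(Z, U) = 0
m(n(-17), -228)/R = 0/(-83581) = 0*(-1/83581) = 0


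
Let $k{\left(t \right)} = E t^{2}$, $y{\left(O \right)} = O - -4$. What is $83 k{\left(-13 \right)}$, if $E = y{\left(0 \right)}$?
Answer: $56108$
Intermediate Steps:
$y{\left(O \right)} = 4 + O$ ($y{\left(O \right)} = O + 4 = 4 + O$)
$E = 4$ ($E = 4 + 0 = 4$)
$k{\left(t \right)} = 4 t^{2}$
$83 k{\left(-13 \right)} = 83 \cdot 4 \left(-13\right)^{2} = 83 \cdot 4 \cdot 169 = 83 \cdot 676 = 56108$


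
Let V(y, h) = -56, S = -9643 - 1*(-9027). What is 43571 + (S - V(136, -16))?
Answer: 43011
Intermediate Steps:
S = -616 (S = -9643 + 9027 = -616)
43571 + (S - V(136, -16)) = 43571 + (-616 - 1*(-56)) = 43571 + (-616 + 56) = 43571 - 560 = 43011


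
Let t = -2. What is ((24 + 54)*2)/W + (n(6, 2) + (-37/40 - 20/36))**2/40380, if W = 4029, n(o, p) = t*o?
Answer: 303758706887/7028252064000 ≈ 0.043220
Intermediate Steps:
n(o, p) = -2*o
((24 + 54)*2)/W + (n(6, 2) + (-37/40 - 20/36))**2/40380 = ((24 + 54)*2)/4029 + (-2*6 + (-37/40 - 20/36))**2/40380 = (78*2)*(1/4029) + (-12 + (-37*1/40 - 20*1/36))**2*(1/40380) = 156*(1/4029) + (-12 + (-37/40 - 5/9))**2*(1/40380) = 52/1343 + (-12 - 533/360)**2*(1/40380) = 52/1343 + (-4853/360)**2*(1/40380) = 52/1343 + (23551609/129600)*(1/40380) = 52/1343 + 23551609/5233248000 = 303758706887/7028252064000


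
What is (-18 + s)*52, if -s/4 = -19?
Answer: 3016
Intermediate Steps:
s = 76 (s = -4*(-19) = 76)
(-18 + s)*52 = (-18 + 76)*52 = 58*52 = 3016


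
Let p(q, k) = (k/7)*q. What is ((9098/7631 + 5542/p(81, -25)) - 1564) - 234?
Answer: -28061703014/15452775 ≈ -1816.0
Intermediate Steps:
p(q, k) = k*q/7 (p(q, k) = (k*(⅐))*q = (k/7)*q = k*q/7)
((9098/7631 + 5542/p(81, -25)) - 1564) - 234 = ((9098/7631 + 5542/(((⅐)*(-25)*81))) - 1564) - 234 = ((9098*(1/7631) + 5542/(-2025/7)) - 1564) - 234 = ((9098/7631 + 5542*(-7/2025)) - 1564) - 234 = ((9098/7631 - 38794/2025) - 1564) - 234 = (-277613564/15452775 - 1564) - 234 = -24445753664/15452775 - 234 = -28061703014/15452775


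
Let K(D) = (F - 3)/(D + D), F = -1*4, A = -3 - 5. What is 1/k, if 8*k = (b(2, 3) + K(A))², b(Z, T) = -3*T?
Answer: 2048/18769 ≈ 0.10912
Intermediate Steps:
A = -8
F = -4
K(D) = -7/(2*D) (K(D) = (-4 - 3)/(D + D) = -7*1/(2*D) = -7/(2*D))
k = 18769/2048 (k = (-3*3 - 7/2/(-8))²/8 = (-9 - 7/2*(-⅛))²/8 = (-9 + 7/16)²/8 = (-137/16)²/8 = (⅛)*(18769/256) = 18769/2048 ≈ 9.1646)
1/k = 1/(18769/2048) = 2048/18769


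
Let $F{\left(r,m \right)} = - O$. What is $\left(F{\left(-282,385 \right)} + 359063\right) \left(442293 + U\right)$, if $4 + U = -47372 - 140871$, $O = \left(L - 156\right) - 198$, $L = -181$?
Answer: $91354433508$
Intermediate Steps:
$O = -535$ ($O = \left(-181 - 156\right) - 198 = -337 - 198 = -535$)
$U = -188247$ ($U = -4 - 188243 = -188247$)
$F{\left(r,m \right)} = 535$ ($F{\left(r,m \right)} = \left(-1\right) \left(-535\right) = 535$)
$\left(F{\left(-282,385 \right)} + 359063\right) \left(442293 + U\right) = \left(535 + 359063\right) \left(442293 - 188247\right) = 359598 \cdot 254046 = 91354433508$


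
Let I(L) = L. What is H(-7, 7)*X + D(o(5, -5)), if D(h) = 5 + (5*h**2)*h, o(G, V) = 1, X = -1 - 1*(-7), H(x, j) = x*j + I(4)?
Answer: -260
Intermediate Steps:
H(x, j) = 4 + j*x (H(x, j) = x*j + 4 = j*x + 4 = 4 + j*x)
X = 6 (X = -1 + 7 = 6)
D(h) = 5 + 5*h**3
H(-7, 7)*X + D(o(5, -5)) = (4 + 7*(-7))*6 + (5 + 5*1**3) = (4 - 49)*6 + (5 + 5*1) = -45*6 + (5 + 5) = -270 + 10 = -260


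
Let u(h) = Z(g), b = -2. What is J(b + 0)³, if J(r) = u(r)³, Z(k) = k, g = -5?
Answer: -1953125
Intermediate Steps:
u(h) = -5
J(r) = -125 (J(r) = (-5)³ = -125)
J(b + 0)³ = (-125)³ = -1953125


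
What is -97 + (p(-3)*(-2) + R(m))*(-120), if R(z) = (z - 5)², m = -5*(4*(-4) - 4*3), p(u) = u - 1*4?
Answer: -2188777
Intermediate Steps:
p(u) = -4 + u (p(u) = u - 4 = -4 + u)
m = 140 (m = -5*(-16 - 12) = -5*(-28) = 140)
R(z) = (-5 + z)²
-97 + (p(-3)*(-2) + R(m))*(-120) = -97 + ((-4 - 3)*(-2) + (-5 + 140)²)*(-120) = -97 + (-7*(-2) + 135²)*(-120) = -97 + (14 + 18225)*(-120) = -97 + 18239*(-120) = -97 - 2188680 = -2188777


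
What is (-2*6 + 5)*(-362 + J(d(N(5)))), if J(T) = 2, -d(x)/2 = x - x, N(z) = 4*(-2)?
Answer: 2520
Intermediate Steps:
N(z) = -8
d(x) = 0 (d(x) = -2*(x - x) = -2*0 = 0)
(-2*6 + 5)*(-362 + J(d(N(5)))) = (-2*6 + 5)*(-362 + 2) = (-12 + 5)*(-360) = -7*(-360) = 2520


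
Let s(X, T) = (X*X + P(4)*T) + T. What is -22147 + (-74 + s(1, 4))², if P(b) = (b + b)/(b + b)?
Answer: -17922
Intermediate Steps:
P(b) = 1 (P(b) = (2*b)/((2*b)) = (2*b)*(1/(2*b)) = 1)
s(X, T) = X² + 2*T (s(X, T) = (X*X + 1*T) + T = (X² + T) + T = (T + X²) + T = X² + 2*T)
-22147 + (-74 + s(1, 4))² = -22147 + (-74 + (1² + 2*4))² = -22147 + (-74 + (1 + 8))² = -22147 + (-74 + 9)² = -22147 + (-65)² = -22147 + 4225 = -17922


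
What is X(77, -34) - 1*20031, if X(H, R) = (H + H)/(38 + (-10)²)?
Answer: -1382062/69 ≈ -20030.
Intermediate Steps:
X(H, R) = H/69 (X(H, R) = (2*H)/(38 + 100) = (2*H)/138 = (2*H)*(1/138) = H/69)
X(77, -34) - 1*20031 = (1/69)*77 - 1*20031 = 77/69 - 20031 = -1382062/69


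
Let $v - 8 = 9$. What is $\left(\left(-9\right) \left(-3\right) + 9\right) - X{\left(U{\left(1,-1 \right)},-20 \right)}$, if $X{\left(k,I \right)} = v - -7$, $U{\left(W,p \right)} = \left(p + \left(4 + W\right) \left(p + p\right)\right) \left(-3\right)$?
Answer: $12$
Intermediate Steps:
$v = 17$ ($v = 8 + 9 = 17$)
$U{\left(W,p \right)} = - 3 p - 6 p \left(4 + W\right)$ ($U{\left(W,p \right)} = \left(p + \left(4 + W\right) 2 p\right) \left(-3\right) = \left(p + 2 p \left(4 + W\right)\right) \left(-3\right) = - 3 p - 6 p \left(4 + W\right)$)
$X{\left(k,I \right)} = 24$ ($X{\left(k,I \right)} = 17 - -7 = 17 + 7 = 24$)
$\left(\left(-9\right) \left(-3\right) + 9\right) - X{\left(U{\left(1,-1 \right)},-20 \right)} = \left(\left(-9\right) \left(-3\right) + 9\right) - 24 = \left(27 + 9\right) - 24 = 36 - 24 = 12$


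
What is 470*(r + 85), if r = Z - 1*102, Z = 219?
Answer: 94940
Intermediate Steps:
r = 117 (r = 219 - 1*102 = 219 - 102 = 117)
470*(r + 85) = 470*(117 + 85) = 470*202 = 94940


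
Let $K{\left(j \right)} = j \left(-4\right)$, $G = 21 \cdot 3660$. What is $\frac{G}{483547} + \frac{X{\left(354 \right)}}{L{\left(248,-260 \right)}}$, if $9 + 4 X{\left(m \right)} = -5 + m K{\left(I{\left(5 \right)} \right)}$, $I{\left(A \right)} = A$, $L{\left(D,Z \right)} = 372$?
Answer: $- \frac{27179629}{5897688} \approx -4.6085$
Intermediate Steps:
$G = 76860$
$K{\left(j \right)} = - 4 j$
$X{\left(m \right)} = - \frac{7}{2} - 5 m$ ($X{\left(m \right)} = - \frac{9}{4} + \frac{-5 + m \left(\left(-4\right) 5\right)}{4} = - \frac{9}{4} + \frac{-5 + m \left(-20\right)}{4} = - \frac{9}{4} + \frac{-5 - 20 m}{4} = - \frac{9}{4} - \left(\frac{5}{4} + 5 m\right) = - \frac{7}{2} - 5 m$)
$\frac{G}{483547} + \frac{X{\left(354 \right)}}{L{\left(248,-260 \right)}} = \frac{76860}{483547} + \frac{- \frac{7}{2} - 1770}{372} = 76860 \cdot \frac{1}{483547} + \left(- \frac{7}{2} - 1770\right) \frac{1}{372} = \frac{1260}{7927} - \frac{3547}{744} = - \frac{27179629}{5897688}$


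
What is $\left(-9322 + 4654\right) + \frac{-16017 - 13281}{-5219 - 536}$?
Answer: $- \frac{26835042}{5755} \approx -4662.9$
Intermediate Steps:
$\left(-9322 + 4654\right) + \frac{-16017 - 13281}{-5219 - 536} = -4668 - \frac{29298}{-5755} = -4668 - - \frac{29298}{5755} = -4668 + \frac{29298}{5755} = - \frac{26835042}{5755}$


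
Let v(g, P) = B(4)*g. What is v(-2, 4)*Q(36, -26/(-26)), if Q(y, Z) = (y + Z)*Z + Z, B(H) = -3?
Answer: 228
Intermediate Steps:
v(g, P) = -3*g
Q(y, Z) = Z + Z*(Z + y) (Q(y, Z) = (Z + y)*Z + Z = Z*(Z + y) + Z = Z + Z*(Z + y))
v(-2, 4)*Q(36, -26/(-26)) = (-3*(-2))*((-26/(-26))*(1 - 26/(-26) + 36)) = 6*((-26*(-1/26))*(1 - 26*(-1/26) + 36)) = 6*(1*(1 + 1 + 36)) = 6*(1*38) = 6*38 = 228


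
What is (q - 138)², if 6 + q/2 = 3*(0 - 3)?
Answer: 28224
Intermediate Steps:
q = -30 (q = -12 + 2*(3*(0 - 3)) = -12 + 2*(3*(-3)) = -12 + 2*(-9) = -12 - 18 = -30)
(q - 138)² = (-30 - 138)² = (-168)² = 28224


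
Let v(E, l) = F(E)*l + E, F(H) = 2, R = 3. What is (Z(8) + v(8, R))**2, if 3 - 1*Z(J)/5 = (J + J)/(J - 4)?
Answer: 81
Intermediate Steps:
v(E, l) = E + 2*l (v(E, l) = 2*l + E = E + 2*l)
Z(J) = 15 - 10*J/(-4 + J) (Z(J) = 15 - 5*(J + J)/(J - 4) = 15 - 5*2*J/(-4 + J) = 15 - 10*J/(-4 + J))
(Z(8) + v(8, R))**2 = (5*(-12 + 8)/(-4 + 8) + (8 + 2*3))**2 = (5*(-4)/4 + (8 + 6))**2 = (5*(1/4)*(-4) + 14)**2 = (-5 + 14)**2 = 9**2 = 81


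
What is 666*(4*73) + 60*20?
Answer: 195672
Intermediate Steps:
666*(4*73) + 60*20 = 666*292 + 1200 = 194472 + 1200 = 195672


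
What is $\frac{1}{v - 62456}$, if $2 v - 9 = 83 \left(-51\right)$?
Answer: $- \frac{1}{64568} \approx -1.5488 \cdot 10^{-5}$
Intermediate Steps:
$v = -2112$ ($v = \frac{9}{2} + \frac{83 \left(-51\right)}{2} = \frac{9}{2} + \frac{1}{2} \left(-4233\right) = \frac{9}{2} - \frac{4233}{2} = -2112$)
$\frac{1}{v - 62456} = \frac{1}{-2112 - 62456} = \frac{1}{-64568} = - \frac{1}{64568}$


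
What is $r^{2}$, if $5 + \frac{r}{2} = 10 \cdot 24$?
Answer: $220900$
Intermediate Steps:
$r = 470$ ($r = -10 + 2 \cdot 10 \cdot 24 = -10 + 2 \cdot 240 = -10 + 480 = 470$)
$r^{2} = 470^{2} = 220900$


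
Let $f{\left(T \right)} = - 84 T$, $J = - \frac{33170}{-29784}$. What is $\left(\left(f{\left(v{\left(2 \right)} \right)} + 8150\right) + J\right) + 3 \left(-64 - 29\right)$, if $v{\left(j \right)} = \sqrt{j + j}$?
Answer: $\frac{114729661}{14892} \approx 7704.1$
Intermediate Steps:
$J = \frac{16585}{14892}$ ($J = \left(-33170\right) \left(- \frac{1}{29784}\right) = \frac{16585}{14892} \approx 1.1137$)
$v{\left(j \right)} = \sqrt{2} \sqrt{j}$ ($v{\left(j \right)} = \sqrt{2 j} = \sqrt{2} \sqrt{j}$)
$\left(\left(f{\left(v{\left(2 \right)} \right)} + 8150\right) + J\right) + 3 \left(-64 - 29\right) = \left(\left(- 84 \sqrt{2} \sqrt{2} + 8150\right) + \frac{16585}{14892}\right) + 3 \left(-64 - 29\right) = \left(\left(\left(-84\right) 2 + 8150\right) + \frac{16585}{14892}\right) + 3 \left(-93\right) = \left(\left(-168 + 8150\right) + \frac{16585}{14892}\right) - 279 = \left(7982 + \frac{16585}{14892}\right) - 279 = \frac{118884529}{14892} - 279 = \frac{114729661}{14892}$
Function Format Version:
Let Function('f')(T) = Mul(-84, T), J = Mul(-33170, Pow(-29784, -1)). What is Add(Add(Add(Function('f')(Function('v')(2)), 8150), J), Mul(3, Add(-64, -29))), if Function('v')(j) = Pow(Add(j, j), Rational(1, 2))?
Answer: Rational(114729661, 14892) ≈ 7704.1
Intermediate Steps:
J = Rational(16585, 14892) (J = Mul(-33170, Rational(-1, 29784)) = Rational(16585, 14892) ≈ 1.1137)
Function('v')(j) = Mul(Pow(2, Rational(1, 2)), Pow(j, Rational(1, 2))) (Function('v')(j) = Pow(Mul(2, j), Rational(1, 2)) = Mul(Pow(2, Rational(1, 2)), Pow(j, Rational(1, 2))))
Add(Add(Add(Function('f')(Function('v')(2)), 8150), J), Mul(3, Add(-64, -29))) = Add(Add(Add(Mul(-84, Mul(Pow(2, Rational(1, 2)), Pow(2, Rational(1, 2)))), 8150), Rational(16585, 14892)), Mul(3, Add(-64, -29))) = Add(Add(Add(Mul(-84, 2), 8150), Rational(16585, 14892)), Mul(3, -93)) = Add(Add(Add(-168, 8150), Rational(16585, 14892)), -279) = Add(Add(7982, Rational(16585, 14892)), -279) = Add(Rational(118884529, 14892), -279) = Rational(114729661, 14892)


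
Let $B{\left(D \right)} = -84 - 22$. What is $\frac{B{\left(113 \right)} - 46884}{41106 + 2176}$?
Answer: $- \frac{23495}{21641} \approx -1.0857$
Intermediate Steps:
$B{\left(D \right)} = -106$ ($B{\left(D \right)} = -84 - 22 = -106$)
$\frac{B{\left(113 \right)} - 46884}{41106 + 2176} = \frac{-106 - 46884}{41106 + 2176} = - \frac{46990}{43282} = \left(-46990\right) \frac{1}{43282} = - \frac{23495}{21641}$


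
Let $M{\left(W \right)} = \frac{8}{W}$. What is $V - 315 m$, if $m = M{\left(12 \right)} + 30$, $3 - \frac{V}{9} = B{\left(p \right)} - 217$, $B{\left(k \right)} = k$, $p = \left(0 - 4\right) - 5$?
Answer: $-7599$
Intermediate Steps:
$p = -9$ ($p = -4 - 5 = -9$)
$V = 2061$ ($V = 27 - 9 \left(-9 - 217\right) = 27 - -2034 = 27 + 2034 = 2061$)
$m = \frac{92}{3}$ ($m = \frac{8}{12} + 30 = 8 \cdot \frac{1}{12} + 30 = \frac{2}{3} + 30 = \frac{92}{3} \approx 30.667$)
$V - 315 m = 2061 - 9660 = -7599$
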